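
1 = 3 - 2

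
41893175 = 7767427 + 34125748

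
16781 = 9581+7200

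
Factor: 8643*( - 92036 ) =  - 2^2*3^1*7^1*19^1 * 43^1*67^1*173^1 = - 795467148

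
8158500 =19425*420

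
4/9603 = 4/9603 = 0.00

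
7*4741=33187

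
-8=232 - 240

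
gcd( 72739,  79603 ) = 1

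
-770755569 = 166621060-937376629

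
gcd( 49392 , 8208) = 144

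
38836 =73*532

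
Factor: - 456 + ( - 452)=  - 908  =  -2^2*227^1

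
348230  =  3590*97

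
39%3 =0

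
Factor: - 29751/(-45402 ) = 2^( - 1)*7^( - 1) * 23^( - 1)*211^1  =  211/322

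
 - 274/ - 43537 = 274/43537 = 0.01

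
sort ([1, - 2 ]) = [ - 2,1]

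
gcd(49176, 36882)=12294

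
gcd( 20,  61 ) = 1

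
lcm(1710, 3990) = 11970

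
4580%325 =30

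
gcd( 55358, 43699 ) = 89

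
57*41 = 2337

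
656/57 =11  +  29/57 = 11.51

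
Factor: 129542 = 2^1*7^1*19^1*487^1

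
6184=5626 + 558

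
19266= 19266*1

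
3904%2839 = 1065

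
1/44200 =1/44200=0.00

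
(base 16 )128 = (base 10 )296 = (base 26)ba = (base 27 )aq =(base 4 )10220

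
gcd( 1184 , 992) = 32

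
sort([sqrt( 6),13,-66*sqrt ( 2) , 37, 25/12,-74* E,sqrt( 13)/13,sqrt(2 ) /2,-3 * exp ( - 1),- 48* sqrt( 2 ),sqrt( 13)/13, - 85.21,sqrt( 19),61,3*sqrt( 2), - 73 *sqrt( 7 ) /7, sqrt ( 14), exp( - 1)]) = [ - 74*E,  -  66 * sqrt( 2),-85.21, - 48*sqrt( 2),  -  73 * sqrt (7)/7, - 3*exp ( - 1), sqrt(13)/13,sqrt(13 )/13,exp( - 1), sqrt ( 2 )/2, 25/12, sqrt( 6),sqrt( 14), 3*sqrt( 2),sqrt( 19 ),13,37,61 ] 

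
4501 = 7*643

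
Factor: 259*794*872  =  2^4*7^1*37^1*109^1*397^1 = 179323312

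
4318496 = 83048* 52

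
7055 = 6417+638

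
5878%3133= 2745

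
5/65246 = 5/65246 = 0.00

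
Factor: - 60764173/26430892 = - 2^(-2)*41^1*101^( - 1)*65423^( - 1)*1482053^1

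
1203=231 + 972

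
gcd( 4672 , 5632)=64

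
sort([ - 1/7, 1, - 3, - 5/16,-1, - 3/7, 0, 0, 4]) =[-3, - 1, - 3/7, - 5/16 , - 1/7, 0 , 0 , 1, 4]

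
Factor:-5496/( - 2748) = 2^1 = 2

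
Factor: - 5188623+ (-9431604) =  - 14620227 = - 3^1*487^1*10007^1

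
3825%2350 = 1475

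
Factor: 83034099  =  3^3*499^1*6163^1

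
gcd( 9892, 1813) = 1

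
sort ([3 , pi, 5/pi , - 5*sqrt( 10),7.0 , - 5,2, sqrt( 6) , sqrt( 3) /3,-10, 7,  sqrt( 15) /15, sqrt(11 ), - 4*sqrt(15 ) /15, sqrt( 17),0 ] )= [-5*sqrt (10), - 10,  -  5, - 4*sqrt( 15)/15, 0,sqrt(15 )/15 , sqrt( 3 )/3 , 5/pi,2, sqrt( 6), 3,pi,  sqrt (11 ), sqrt(17),  7.0, 7 ] 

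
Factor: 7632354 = 2^1*3^1*17^1* 74827^1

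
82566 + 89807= 172373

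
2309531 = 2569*899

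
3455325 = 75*46071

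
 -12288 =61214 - 73502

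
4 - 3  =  1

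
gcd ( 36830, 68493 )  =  1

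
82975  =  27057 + 55918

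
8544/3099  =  2  +  782/1033 = 2.76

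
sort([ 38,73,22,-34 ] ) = [ -34,22,38 , 73 ] 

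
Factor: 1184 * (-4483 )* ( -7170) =2^6*3^1*5^1* 37^1*239^1*4483^1 = 38057442240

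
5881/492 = 11 + 469/492 = 11.95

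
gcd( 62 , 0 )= 62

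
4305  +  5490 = 9795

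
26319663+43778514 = 70098177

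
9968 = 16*623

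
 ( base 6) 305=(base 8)161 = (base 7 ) 221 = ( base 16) 71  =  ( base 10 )113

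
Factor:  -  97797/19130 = -2^ ( - 1)*3^1*5^( - 1)*7^1 *1913^( - 1)*4657^1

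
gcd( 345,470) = 5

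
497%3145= 497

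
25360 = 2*12680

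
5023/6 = 837 + 1/6 = 837.17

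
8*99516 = 796128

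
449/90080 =449/90080=   0.00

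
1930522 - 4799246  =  -2868724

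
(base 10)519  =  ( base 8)1007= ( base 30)h9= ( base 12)373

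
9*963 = 8667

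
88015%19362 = 10567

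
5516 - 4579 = 937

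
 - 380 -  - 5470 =5090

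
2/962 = 1/481 = 0.00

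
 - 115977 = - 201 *577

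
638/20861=638/20861 = 0.03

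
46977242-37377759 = 9599483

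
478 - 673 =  - 195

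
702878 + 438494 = 1141372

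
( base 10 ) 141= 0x8D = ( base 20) 71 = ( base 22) 69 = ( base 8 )215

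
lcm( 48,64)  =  192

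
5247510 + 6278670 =11526180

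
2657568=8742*304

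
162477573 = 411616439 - 249138866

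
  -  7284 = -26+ - 7258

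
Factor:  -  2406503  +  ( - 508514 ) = - 2915017 = - 7^1*89^1 * 4679^1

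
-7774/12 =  - 648+1/6 = - 647.83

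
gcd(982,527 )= 1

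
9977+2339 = 12316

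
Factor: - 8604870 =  - 2^1*3^1*5^1 * 97^1*2957^1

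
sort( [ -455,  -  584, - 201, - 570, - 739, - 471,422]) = [ - 739, - 584,- 570, - 471, - 455, - 201,422]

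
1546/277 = 5 + 161/277 = 5.58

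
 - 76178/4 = -38089/2=- 19044.50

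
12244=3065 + 9179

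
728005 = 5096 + 722909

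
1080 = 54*20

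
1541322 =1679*918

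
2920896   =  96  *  30426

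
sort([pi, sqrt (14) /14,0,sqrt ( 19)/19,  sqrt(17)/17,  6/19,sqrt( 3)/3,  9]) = [0, sqrt( 19) /19,sqrt (17)/17, sqrt(14 ) /14,6/19,sqrt (3)/3,pi,9 ] 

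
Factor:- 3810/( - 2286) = 3^(  -  1 )*5^1  =  5/3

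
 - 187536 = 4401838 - 4589374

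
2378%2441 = 2378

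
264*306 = 80784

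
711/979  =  711/979 = 0.73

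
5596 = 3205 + 2391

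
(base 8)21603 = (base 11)6915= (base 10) 9091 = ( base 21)kcj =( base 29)ane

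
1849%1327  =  522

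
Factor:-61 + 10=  - 51 = -3^1*17^1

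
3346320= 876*3820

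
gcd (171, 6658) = 1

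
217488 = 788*276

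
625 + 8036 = 8661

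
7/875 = 1/125 = 0.01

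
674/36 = 337/18 = 18.72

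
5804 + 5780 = 11584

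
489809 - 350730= 139079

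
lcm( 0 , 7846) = 0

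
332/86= 3 + 37/43= 3.86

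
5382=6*897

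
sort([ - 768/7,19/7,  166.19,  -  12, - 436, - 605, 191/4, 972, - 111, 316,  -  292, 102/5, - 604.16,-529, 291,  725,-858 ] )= [ - 858,-605, - 604.16, - 529,- 436, - 292,-111,-768/7, - 12,19/7,102/5  ,  191/4, 166.19, 291, 316, 725,  972 ] 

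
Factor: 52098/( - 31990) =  - 3^1*5^ (  -  1)* 7^( - 1 )*19^1 = - 57/35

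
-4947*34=-168198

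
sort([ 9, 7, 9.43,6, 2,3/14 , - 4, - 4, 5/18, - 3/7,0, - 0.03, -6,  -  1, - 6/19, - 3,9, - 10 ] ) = [ - 10, -6,-4, - 4, - 3, - 1,-3/7,-6/19, - 0.03, 0, 3/14,5/18,2,6, 7,9, 9 , 9.43 ] 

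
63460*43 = 2728780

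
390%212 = 178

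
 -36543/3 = - 12181  =  - 12181.00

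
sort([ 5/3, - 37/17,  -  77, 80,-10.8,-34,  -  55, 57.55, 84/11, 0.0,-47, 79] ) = [ - 77, - 55, - 47,  -  34,-10.8, - 37/17,0.0, 5/3, 84/11, 57.55,79, 80] 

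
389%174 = 41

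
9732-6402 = 3330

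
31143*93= 2896299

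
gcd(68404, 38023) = 1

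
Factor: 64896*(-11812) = -766551552 = - 2^9*3^1*13^2 * 2953^1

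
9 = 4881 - 4872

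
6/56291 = 6/56291 = 0.00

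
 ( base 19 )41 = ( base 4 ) 1031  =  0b1001101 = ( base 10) 77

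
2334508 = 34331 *68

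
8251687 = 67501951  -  59250264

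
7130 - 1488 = 5642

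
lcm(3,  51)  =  51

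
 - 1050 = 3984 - 5034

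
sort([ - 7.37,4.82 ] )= [ - 7.37,4.82 ] 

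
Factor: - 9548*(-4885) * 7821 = 364786925580 = 2^2*3^2*5^1*7^1*11^2 * 31^1*79^1*977^1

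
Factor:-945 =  - 3^3*5^1  *  7^1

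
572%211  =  150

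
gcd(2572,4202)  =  2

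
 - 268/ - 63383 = 268/63383 = 0.00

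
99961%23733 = 5029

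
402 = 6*67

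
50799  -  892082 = -841283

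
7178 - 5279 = 1899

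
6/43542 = 1/7257  =  0.00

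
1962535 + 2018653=3981188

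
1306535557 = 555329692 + 751205865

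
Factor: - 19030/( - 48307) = 2^1*5^1*7^( - 1)*11^1  *  67^( - 1)*103^(-1 )*173^1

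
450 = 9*50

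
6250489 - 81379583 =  - 75129094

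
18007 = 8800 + 9207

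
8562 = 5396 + 3166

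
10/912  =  5/456= 0.01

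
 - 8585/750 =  - 12 + 83/150 = - 11.45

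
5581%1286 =437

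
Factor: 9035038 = 2^1 * 1579^1 * 2861^1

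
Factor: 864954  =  2^1*3^2 * 29^1 * 1657^1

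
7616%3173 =1270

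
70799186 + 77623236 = 148422422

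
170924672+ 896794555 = 1067719227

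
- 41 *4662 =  - 191142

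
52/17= 3 + 1/17= 3.06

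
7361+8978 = 16339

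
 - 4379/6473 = -4379/6473 = - 0.68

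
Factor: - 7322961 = -3^1*19^1* 128473^1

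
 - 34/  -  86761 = 34/86761 = 0.00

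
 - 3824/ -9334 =1912/4667  =  0.41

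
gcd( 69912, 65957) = 1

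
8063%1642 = 1495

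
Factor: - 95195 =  - 5^1 * 79^1*241^1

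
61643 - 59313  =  2330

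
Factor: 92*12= 2^4 * 3^1* 23^1 = 1104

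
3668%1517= 634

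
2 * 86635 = 173270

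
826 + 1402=2228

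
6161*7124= 43890964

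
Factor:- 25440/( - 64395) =32/81=2^5*3^ ( - 4)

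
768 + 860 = 1628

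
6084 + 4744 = 10828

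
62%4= 2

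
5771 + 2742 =8513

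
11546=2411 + 9135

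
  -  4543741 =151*( - 30091)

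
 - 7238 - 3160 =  - 10398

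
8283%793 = 353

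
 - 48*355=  - 17040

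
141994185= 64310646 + 77683539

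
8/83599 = 8/83599 =0.00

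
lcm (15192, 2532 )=15192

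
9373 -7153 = 2220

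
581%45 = 41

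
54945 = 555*99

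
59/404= 59/404 = 0.15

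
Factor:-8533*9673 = -82539709 = -7^1*17^1*23^1*53^1 * 569^1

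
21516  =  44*489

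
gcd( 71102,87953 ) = 1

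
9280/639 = 14+334/639 = 14.52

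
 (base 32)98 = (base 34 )8o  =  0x128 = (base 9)358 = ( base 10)296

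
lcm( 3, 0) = 0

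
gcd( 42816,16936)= 8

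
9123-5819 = 3304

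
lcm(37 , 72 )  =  2664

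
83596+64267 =147863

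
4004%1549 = 906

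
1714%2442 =1714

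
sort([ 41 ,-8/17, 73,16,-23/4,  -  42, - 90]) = [-90  ,- 42,-23/4, - 8/17,16 , 41,73]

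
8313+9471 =17784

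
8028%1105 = 293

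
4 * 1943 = 7772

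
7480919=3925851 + 3555068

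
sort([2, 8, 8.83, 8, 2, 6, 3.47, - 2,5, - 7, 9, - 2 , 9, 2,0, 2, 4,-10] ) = [ - 10, - 7, - 2 , - 2, 0,2, 2,2,2,3.47, 4, 5, 6, 8,8, 8.83, 9, 9 ] 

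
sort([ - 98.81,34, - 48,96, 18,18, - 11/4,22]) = [ - 98.81, - 48, - 11/4,  18, 18,22,  34 , 96]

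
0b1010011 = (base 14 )5d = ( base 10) 83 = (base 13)65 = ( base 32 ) 2J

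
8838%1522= 1228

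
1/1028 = 1/1028 = 0.00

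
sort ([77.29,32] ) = [ 32, 77.29 ] 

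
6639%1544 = 463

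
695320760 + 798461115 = 1493781875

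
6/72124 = 3/36062 = 0.00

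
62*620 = 38440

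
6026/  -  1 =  - 6026/1= - 6026.00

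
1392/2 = 696= 696.00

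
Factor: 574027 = 31^1*18517^1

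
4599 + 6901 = 11500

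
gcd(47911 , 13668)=1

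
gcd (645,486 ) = 3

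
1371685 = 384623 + 987062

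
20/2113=20/2113 = 0.01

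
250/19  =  250/19 = 13.16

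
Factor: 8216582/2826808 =2^(-2 )*11^1 *53^ ( - 1)*59^( - 1 )*113^(-1)* 131^1*2851^1 =4108291/1413404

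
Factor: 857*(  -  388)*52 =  - 17290832  =  - 2^4*13^1*97^1*857^1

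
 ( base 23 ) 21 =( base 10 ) 47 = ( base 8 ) 57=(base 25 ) 1m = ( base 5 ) 142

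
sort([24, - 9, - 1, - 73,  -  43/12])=[ - 73, - 9  ,  -  43/12,  -  1, 24 ] 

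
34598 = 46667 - 12069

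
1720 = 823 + 897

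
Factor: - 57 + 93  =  2^2*3^2 = 36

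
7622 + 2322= 9944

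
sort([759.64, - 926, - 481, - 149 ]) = [ - 926, - 481, - 149, 759.64] 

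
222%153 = 69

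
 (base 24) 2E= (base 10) 62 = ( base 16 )3E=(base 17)3B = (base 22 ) 2i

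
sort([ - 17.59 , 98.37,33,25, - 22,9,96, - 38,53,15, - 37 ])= [-38, - 37, - 22, - 17.59, 9,15,25,33, 53,96,  98.37]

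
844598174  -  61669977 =782928197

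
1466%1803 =1466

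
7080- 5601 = 1479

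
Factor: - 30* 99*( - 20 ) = 2^3*3^3*5^2*11^1=59400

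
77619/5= 15523 + 4/5 = 15523.80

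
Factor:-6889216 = - 2^8*17^1*1583^1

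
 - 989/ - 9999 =989/9999 = 0.10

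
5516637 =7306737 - 1790100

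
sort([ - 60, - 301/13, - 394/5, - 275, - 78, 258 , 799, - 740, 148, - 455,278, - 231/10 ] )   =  [ - 740, -455, - 275,-394/5 , - 78, - 60, - 301/13, - 231/10, 148,258, 278,799 ]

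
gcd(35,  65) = 5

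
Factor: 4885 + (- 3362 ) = 1523^1  =  1523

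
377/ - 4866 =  - 1 + 4489/4866 = - 0.08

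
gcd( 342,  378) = 18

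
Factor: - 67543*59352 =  - 4008812136 = - 2^3*3^1*7^1*2473^1 * 9649^1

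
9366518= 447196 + 8919322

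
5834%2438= 958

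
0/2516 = 0 =0.00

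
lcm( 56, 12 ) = 168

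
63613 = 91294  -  27681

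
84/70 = 6/5 = 1.20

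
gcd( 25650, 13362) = 6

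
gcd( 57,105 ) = 3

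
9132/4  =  2283 = 2283.00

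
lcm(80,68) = 1360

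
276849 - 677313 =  - 400464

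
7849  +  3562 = 11411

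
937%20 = 17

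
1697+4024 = 5721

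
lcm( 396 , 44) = 396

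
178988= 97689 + 81299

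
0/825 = 0 =0.00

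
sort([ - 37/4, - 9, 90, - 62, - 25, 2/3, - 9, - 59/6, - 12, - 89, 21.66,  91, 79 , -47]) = [-89, - 62 , - 47, - 25, - 12, - 59/6, - 37/4, - 9,- 9, 2/3, 21.66, 79, 90,91 ]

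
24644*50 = 1232200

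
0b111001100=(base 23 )k0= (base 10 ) 460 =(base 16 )1CC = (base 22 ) kk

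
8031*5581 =44821011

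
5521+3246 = 8767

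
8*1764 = 14112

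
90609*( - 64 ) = -5798976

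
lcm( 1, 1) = 1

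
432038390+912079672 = 1344118062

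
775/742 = 775/742  =  1.04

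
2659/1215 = 2659/1215 = 2.19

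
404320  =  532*760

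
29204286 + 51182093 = 80386379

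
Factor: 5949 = 3^2 * 661^1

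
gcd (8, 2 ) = 2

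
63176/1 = 63176 = 63176.00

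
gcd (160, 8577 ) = 1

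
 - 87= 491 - 578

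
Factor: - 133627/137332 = - 541/556 = -2^( - 2 )*139^ ( - 1 ) * 541^1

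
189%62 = 3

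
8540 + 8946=17486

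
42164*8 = 337312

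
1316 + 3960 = 5276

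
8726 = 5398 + 3328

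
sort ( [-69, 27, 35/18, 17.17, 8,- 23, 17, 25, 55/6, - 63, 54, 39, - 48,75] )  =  [ - 69,- 63,-48, - 23, 35/18, 8,55/6,17 , 17.17, 25,27, 39, 54 , 75]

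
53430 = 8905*6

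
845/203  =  845/203 = 4.16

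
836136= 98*8532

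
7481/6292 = 1 + 1189/6292 = 1.19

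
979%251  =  226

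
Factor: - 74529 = -3^2*7^2*13^2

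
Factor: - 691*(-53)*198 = 7251354  =  2^1*3^2*11^1*53^1* 691^1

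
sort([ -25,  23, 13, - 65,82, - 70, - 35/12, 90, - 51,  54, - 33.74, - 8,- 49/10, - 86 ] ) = [ - 86, - 70,-65  , - 51,  -  33.74, - 25, - 8, - 49/10 , - 35/12,13, 23,54,82, 90] 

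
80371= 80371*1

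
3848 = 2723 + 1125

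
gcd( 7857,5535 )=27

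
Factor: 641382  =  2^1 * 3^1 * 7^1*15271^1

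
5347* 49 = 262003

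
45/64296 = 5/7144 = 0.00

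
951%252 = 195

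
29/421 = 29/421 = 0.07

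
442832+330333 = 773165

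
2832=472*6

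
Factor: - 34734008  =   - 2^3*59^1*73589^1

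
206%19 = 16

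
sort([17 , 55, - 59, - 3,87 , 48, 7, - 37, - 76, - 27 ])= [ - 76, - 59, - 37, - 27, - 3,7,17, 48, 55,  87]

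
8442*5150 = 43476300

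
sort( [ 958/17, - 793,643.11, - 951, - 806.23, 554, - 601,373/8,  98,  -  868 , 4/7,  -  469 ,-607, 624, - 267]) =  [-951,-868, - 806.23, - 793, - 607, - 601 , -469,- 267,4/7,373/8, 958/17,98, 554, 624,643.11 ]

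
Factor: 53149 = 53149^1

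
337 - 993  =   - 656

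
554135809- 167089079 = 387046730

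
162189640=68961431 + 93228209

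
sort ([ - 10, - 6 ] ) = [ - 10, - 6] 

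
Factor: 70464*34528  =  2^11 * 3^1*13^1*83^1*367^1 = 2432980992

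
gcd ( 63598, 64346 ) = 2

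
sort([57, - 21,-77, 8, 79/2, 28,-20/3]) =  [-77, - 21, - 20/3, 8, 28, 79/2, 57 ] 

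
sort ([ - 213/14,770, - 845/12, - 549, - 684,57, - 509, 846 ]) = [ - 684,  -  549, - 509, - 845/12, - 213/14, 57,  770,846]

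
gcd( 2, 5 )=1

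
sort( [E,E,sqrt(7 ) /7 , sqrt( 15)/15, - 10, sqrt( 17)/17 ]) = [ - 10 , sqrt(17 ) /17,sqrt (15)/15,  sqrt(7)/7, E, E]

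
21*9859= 207039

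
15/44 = 15/44 = 0.34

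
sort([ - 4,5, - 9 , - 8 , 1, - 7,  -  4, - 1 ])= [ - 9, - 8, - 7,-4, - 4, - 1, 1,5]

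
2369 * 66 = 156354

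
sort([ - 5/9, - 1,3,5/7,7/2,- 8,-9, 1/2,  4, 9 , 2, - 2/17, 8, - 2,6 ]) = [ - 9, - 8 ,  -  2, - 1, - 5/9,  -  2/17 , 1/2,5/7,2, 3, 7/2,4,  6,8, 9 ]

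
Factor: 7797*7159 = 3^1*23^1*113^1 *7159^1 = 55818723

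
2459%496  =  475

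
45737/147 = 311 + 20/147 = 311.14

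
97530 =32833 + 64697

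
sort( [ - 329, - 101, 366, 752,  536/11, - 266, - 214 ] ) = [ -329,-266, - 214, - 101,536/11, 366, 752] 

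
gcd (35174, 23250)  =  2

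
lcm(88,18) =792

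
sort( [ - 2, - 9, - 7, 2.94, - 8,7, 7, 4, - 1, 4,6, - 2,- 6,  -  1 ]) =[  -  9, - 8 , - 7,  -  6,  -  2, - 2, - 1,-1, 2.94  ,  4,4, 6,7, 7 ] 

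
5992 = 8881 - 2889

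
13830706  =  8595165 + 5235541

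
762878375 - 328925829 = 433952546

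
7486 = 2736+4750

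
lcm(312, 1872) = 1872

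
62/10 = 6 + 1/5=6.20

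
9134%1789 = 189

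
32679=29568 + 3111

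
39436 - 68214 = -28778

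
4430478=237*18694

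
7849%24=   1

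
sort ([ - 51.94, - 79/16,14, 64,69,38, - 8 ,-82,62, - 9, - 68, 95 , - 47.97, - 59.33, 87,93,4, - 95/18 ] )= [ - 82, - 68, - 59.33,-51.94 ,-47.97, - 9, - 8, - 95/18, - 79/16,4,  14,38, 62,64, 69,87,93,95 ] 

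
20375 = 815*25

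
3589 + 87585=91174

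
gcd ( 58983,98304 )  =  3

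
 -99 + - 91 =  - 190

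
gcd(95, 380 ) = 95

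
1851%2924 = 1851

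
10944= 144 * 76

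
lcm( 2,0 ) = 0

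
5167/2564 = 2 + 39/2564 = 2.02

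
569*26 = 14794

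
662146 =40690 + 621456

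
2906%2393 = 513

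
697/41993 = 697/41993 = 0.02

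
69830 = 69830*1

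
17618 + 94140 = 111758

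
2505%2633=2505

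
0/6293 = 0=0.00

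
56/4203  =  56/4203 = 0.01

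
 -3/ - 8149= 3/8149 = 0.00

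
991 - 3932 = - 2941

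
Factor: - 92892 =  - 2^2*3^1*7741^1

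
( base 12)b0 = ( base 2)10000100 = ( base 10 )132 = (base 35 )3R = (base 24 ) 5C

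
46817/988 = 47 + 381/988 = 47.39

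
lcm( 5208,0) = 0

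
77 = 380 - 303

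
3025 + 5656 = 8681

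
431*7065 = 3045015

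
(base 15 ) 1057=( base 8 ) 6601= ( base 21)7hd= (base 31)3IG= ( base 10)3457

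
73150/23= 3180 + 10/23  =  3180.43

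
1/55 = 1/55 = 0.02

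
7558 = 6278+1280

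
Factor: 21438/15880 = 27/20= 2^( - 2 )*3^3*5^( - 1)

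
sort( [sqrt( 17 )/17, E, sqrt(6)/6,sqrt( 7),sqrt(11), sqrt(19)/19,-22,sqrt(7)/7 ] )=[-22,sqrt(19 ) /19, sqrt (17)/17,sqrt(7)/7, sqrt (6 )/6,sqrt(7),E,sqrt(11) ]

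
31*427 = 13237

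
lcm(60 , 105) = 420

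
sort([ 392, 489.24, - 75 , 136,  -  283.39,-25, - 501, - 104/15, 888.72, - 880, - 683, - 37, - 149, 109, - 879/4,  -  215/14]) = [ -880, - 683, - 501,- 283.39, - 879/4, - 149, -75, - 37, - 25,-215/14,-104/15, 109, 136,  392, 489.24, 888.72 ]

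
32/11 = 2 + 10/11= 2.91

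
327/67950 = 109/22650 = 0.00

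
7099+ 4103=11202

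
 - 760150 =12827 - 772977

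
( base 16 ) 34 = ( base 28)1O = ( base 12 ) 44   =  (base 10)52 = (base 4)310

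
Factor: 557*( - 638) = - 2^1*11^1*29^1*557^1  =  - 355366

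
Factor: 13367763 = 3^2 * 17^1 * 41^1*2131^1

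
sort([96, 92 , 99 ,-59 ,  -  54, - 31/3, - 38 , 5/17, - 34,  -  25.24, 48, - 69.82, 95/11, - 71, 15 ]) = [ - 71, - 69.82,  -  59, - 54, - 38, - 34, - 25.24, - 31/3 , 5/17, 95/11, 15, 48,92, 96,99 ]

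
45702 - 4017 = 41685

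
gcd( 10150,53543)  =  7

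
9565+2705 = 12270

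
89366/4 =22341 + 1/2 = 22341.50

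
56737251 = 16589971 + 40147280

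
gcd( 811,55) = 1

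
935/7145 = 187/1429 = 0.13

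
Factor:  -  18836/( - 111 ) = 2^2*3^(  -  1)*17^1*37^( - 1)*277^1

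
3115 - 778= 2337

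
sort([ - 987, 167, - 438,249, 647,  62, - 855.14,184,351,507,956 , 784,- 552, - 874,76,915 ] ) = [ - 987, - 874, - 855.14, - 552 , - 438 , 62,76, 167,184, 249, 351,507, 647, 784,915,  956]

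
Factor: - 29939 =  - 7^2*13^1*47^1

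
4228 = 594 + 3634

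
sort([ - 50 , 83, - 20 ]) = [ - 50, - 20,  83]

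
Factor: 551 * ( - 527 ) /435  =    -  3^(- 1) * 5^(-1)*17^1*19^1*31^1=- 10013/15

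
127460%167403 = 127460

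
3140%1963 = 1177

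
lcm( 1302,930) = 6510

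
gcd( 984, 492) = 492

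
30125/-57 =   -  529+28/57= -  528.51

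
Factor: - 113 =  - 113^1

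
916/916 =1 =1.00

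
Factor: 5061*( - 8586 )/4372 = -2^( - 1)*3^5*7^1*53^1*241^1 * 1093^(-1) = - 21726873/2186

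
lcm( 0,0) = 0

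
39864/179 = 39864/179 = 222.70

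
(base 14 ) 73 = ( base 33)32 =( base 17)5g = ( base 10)101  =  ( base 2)1100101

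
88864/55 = 88864/55 = 1615.71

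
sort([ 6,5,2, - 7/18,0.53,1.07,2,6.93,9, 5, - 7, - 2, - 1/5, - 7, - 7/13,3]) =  [  -  7, -7,-2, - 7/13,  -  7/18, - 1/5, 0.53,1.07,2,2,3, 5,5, 6,6.93,9 ]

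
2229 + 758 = 2987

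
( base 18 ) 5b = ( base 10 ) 101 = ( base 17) 5g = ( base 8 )145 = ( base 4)1211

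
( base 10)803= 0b1100100011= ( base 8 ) 1443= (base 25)173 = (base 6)3415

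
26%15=11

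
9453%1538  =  225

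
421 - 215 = 206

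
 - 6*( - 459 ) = 2754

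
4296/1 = 4296= 4296.00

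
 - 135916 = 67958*( - 2)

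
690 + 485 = 1175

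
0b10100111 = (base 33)52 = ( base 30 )5H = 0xa7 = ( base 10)167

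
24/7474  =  12/3737= 0.00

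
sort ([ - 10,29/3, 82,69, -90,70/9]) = [-90, - 10,  70/9, 29/3, 69,82]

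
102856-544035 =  - 441179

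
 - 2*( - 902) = 1804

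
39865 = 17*2345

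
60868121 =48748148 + 12119973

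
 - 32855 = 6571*( - 5)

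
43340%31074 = 12266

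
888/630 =148/105 = 1.41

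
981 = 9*109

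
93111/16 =5819  +  7/16 = 5819.44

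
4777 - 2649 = 2128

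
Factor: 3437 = 7^1*491^1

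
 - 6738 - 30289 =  - 37027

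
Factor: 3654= 2^1*3^2*7^1* 29^1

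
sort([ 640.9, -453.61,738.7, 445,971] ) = [-453.61,445,640.9, 738.7, 971 ] 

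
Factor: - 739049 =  - 107^1*6907^1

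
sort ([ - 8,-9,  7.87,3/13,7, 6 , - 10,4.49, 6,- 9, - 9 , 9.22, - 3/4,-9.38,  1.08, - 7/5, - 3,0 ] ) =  [-10, - 9.38 , - 9, - 9, - 9, - 8, - 3, - 7/5 , - 3/4,  0, 3/13 , 1.08, 4.49, 6,6,7 , 7.87  ,  9.22 ]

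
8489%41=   2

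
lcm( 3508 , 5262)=10524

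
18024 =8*2253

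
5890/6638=2945/3319 =0.89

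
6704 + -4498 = 2206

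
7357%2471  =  2415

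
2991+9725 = 12716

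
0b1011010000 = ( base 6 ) 3200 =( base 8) 1320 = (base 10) 720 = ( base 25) 13K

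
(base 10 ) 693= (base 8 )1265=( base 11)580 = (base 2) 1010110101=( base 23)173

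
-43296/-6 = 7216/1 = 7216.00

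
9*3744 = 33696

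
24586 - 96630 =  - 72044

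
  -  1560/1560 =-1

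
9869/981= 9869/981 = 10.06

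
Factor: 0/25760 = 0^1 =0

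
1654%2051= 1654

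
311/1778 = 311/1778 = 0.17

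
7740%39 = 18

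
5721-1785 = 3936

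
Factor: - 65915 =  - 5^1*13183^1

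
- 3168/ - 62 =1584/31 = 51.10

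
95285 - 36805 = 58480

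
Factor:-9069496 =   -  2^3*47^1*24121^1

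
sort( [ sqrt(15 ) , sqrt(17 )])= [ sqrt(15), sqrt(17 ) ] 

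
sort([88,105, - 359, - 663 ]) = [-663, - 359 , 88, 105 ]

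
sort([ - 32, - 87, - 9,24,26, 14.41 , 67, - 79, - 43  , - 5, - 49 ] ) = [ - 87,-79, - 49, - 43,-32,  -  9, - 5, 14.41, 24,26, 67] 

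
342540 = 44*7785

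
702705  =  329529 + 373176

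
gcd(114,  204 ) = 6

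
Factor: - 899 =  - 29^1*31^1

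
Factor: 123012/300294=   2^1*17^1*83^ ( - 1) = 34/83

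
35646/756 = 47 + 19/126= 47.15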